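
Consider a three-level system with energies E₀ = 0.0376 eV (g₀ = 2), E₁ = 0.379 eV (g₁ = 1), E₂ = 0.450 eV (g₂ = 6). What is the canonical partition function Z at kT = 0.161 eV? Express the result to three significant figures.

Z = 2.05

Eᵢ/kT = 0.23354, 2.3540, 2.7950.
Z = Σ gᵢe^(−Eᵢ/kT) = 2·e^(−0.23354) + 1·e^(−2.3540) + 6·e^(−2.7950) = 1.5835 + 0.094988 + 0.36669 = 2.0452.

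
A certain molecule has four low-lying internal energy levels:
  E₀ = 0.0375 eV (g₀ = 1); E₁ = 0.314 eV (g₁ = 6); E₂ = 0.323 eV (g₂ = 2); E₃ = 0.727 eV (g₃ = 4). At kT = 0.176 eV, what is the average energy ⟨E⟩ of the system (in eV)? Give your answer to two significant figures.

Eᵢ/kT = 0.2131, 1.784, 1.835, 4.131.
Z = Σ gᵢe^(−Eᵢ/kT) = 1·e^(−0.2131) + 6·e^(−1.784) + 2·e^(−1.835) + 4·e^(−4.131) = 0.8081 + 1.008 + 0.3192 + 0.06427 = 2.200.
⟨E⟩ = Σ Eᵢ gᵢe^(−Eᵢ/kT) / Z = (0.0375·0.8081 + 0.314·1.008 + 0.323·0.3192 + 0.727·0.06427) / 2.200 = 0.23 eV.

0.23 eV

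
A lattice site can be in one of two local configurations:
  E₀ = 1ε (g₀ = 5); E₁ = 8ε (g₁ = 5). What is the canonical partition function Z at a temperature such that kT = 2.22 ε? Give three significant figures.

Z = 3.32

Eᵢ/kT = 0.45045, 3.6036.
Z = Σ gᵢe^(−Eᵢ/kT) = 5·e^(−0.45045) + 5·e^(−3.6036) = 3.1867 + 0.13613 = 3.3228.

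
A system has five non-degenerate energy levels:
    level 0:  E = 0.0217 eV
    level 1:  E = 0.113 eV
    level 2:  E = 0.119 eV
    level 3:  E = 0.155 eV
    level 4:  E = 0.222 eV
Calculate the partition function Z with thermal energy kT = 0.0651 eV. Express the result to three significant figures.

Eᵢ/kT = 0.33333, 1.7358, 1.8280, 2.3810, 3.4101.
Z = Σ e^(−Eᵢ/kT) = e^(−0.33333) + e^(−1.7358) + e^(−1.8280) + e^(−2.3810) + e^(−3.4101) = 0.71653 + 0.17626 + 0.16073 + 0.092458 + 0.033038 = 1.1790.

Z = 1.18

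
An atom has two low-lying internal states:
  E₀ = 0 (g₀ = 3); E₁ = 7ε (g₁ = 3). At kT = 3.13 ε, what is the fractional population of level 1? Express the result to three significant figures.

0.0965

Eᵢ/kT = 0, 2.2364.
Z = Σ gᵢe^(−Eᵢ/kT) = 3·e^(−0) + 3·e^(−2.2364) = 3.0000 + 0.32053 = 3.3205.
P₁ = g₁ e^(−E₁/kT) / Z = 0.32053/3.3205 = 0.0965.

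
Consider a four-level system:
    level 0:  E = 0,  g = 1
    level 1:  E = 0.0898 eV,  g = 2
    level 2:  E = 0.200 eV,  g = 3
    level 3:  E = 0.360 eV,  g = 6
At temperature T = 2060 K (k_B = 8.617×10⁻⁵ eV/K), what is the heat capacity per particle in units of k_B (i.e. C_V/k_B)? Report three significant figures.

0.513

k_BT = 8.617×10⁻⁵ × 2060 K = 0.17751 eV.
Eᵢ/kT = 0, 0.50589, 1.1267, 2.0281.
Z = Σ gᵢe^(−Eᵢ/kT) = 1·e^(−0) + 2·e^(−0.50589) + 3·e^(−1.1267) + 6·e^(−2.0281) = 1.0000 + 1.2059 + 0.97230 + 0.78951 = 3.9677.
⟨E⟩ = 0.14794 eV, ⟨E²⟩ = 0.038041 eV².
C_V/k_B = (⟨E²⟩ − ⟨E⟩²)/(kT)² = (0.038041 − 0.021886)/0.031510 = 0.513.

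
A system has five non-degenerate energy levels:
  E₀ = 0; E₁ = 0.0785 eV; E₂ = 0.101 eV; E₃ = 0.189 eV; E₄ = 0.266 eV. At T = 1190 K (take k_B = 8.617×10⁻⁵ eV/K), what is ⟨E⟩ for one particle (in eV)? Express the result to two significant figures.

0.060 eV

k_BT = 8.617×10⁻⁵ × 1190 K = 0.1025 eV.
Eᵢ/kT = 0, 0.7659, 0.9854, 1.844, 2.595.
Z = Σ e^(−Eᵢ/kT) = e^(−0) + e^(−0.7659) + e^(−0.9854) + e^(−1.844) + e^(−2.595) = 1.000 + 0.4649 + 0.3733 + 0.1582 + 0.07465 = 2.071.
⟨E⟩ = Σ Eᵢ e^(−Eᵢ/kT) / Z = (0·1.000 + 0.0785·0.4649 + 0.101·0.3733 + 0.189·0.1582 + 0.266·0.07465) / 2.071 = 0.060 eV.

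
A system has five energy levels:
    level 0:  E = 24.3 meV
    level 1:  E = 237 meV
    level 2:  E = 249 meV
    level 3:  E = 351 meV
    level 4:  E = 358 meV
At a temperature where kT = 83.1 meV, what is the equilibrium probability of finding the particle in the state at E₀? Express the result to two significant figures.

Eᵢ/kT = 0.2924, 2.852, 2.996, 4.224, 4.308.
Z = Σ e^(−Eᵢ/kT) = e^(−0.2924) + e^(−2.852) + e^(−2.996) + e^(−4.224) + e^(−4.308) = 0.7465 + 0.05773 + 0.04999 + 0.01464 + 0.01346 = 0.8823.
P₀ = e^(−E₀/kT) / Z = 0.7465/0.8823 = 0.85.

0.85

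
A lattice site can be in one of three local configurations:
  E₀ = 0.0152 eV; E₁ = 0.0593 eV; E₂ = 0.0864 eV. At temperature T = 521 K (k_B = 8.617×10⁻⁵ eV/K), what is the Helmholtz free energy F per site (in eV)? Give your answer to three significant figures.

-0.00531 eV

k_BT = 8.617×10⁻⁵ × 521 K = 0.044895 eV.
Eᵢ/kT = 0.33857, 1.3209, 1.9245.
Z = Σ e^(−Eᵢ/kT) = e^(−0.33857) + e^(−1.3209) + e^(−1.9245) = 0.71279 + 0.26689 + 0.14595 = 1.1256.
F = −kT ln Z = −0.044895 × ln(1.1256) = −0.044895 × 0.11832 = -0.00531 eV.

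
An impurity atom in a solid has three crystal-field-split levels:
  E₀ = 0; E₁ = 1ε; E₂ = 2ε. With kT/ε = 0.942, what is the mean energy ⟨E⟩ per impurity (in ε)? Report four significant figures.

0.3993 ε

Eᵢ/kT = 0, 1.06157, 2.12314.
Z = Σ e^(−Eᵢ/kT) = e^(−0) + e^(−1.06157) + e^(−2.12314) = 1.00000 + 0.345912 + 0.119655 = 1.46557.
⟨E⟩ = Σ Eᵢ e^(−Eᵢ/kT) / Z = (0·1.00000 + 1·0.345912 + 2·0.119655) / 1.46557 = 0.3993 ε.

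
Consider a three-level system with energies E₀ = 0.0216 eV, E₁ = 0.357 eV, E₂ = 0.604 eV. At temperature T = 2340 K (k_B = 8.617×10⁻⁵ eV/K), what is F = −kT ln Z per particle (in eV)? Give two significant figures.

-0.023 eV

k_BT = 8.617×10⁻⁵ × 2340 K = 0.2016 eV.
Eᵢ/kT = 0.1071, 1.771, 2.996.
Z = Σ e^(−Eᵢ/kT) = e^(−0.1071) + e^(−1.771) + e^(−2.996) = 0.8984 + 0.1702 + 0.04999 = 1.119.
F = −kT ln Z = −0.2016 × ln(1.119) = −0.2016 × 0.1124 = -0.023 eV.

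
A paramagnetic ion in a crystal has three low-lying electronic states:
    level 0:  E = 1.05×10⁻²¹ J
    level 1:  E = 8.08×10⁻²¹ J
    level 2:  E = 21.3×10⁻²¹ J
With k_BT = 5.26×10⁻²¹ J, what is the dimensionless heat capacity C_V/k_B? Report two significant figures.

Eᵢ/kT = 0.1996, 1.536, 4.049.
Z = Σ e^(−Eᵢ/kT) = e^(−0.1996) + e^(−1.536) + e^(−4.049) = 0.8191 + 0.2152 + 0.01744 = 1.052.
⟨E⟩ = 2.824, ⟨E²⟩ = 21.73.
C_V/k_B = (⟨E²⟩ − ⟨E⟩²)/(kT)² = (21.73 − 7.975)/27.67 = 0.50.

0.50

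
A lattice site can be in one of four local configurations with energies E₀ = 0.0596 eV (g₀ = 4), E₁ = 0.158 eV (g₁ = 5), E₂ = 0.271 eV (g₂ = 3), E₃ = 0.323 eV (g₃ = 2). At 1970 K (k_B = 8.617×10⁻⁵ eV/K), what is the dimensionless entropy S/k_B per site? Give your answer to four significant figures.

k_BT = 8.617×10⁻⁵ × 1970 K = 0.169755 eV.
Eᵢ/kT = 0.351094, 0.930753, 1.59642, 1.90274.
Z = Σ gᵢe^(−Eᵢ/kT) = 4·e^(−0.351094) + 5·e^(−0.930753) + 3·e^(−1.59642) + 2·e^(−1.90274) = 2.81567 + 1.97128 + 0.607862 + 0.298319 = 5.69313.
⟨E⟩ = Σ EᵢPᵢ = 0.130045 eV.
S/k_B = ln Z + ⟨E⟩/kT = ln(5.69313) + 0.130045/0.169755 = 1.73926 + 0.766075 = 2.505.

2.505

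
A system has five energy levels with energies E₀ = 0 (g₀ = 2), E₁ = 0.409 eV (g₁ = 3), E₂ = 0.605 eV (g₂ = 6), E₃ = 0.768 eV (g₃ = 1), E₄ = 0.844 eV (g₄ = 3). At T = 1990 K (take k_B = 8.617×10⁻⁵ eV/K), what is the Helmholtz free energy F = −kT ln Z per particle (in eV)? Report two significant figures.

-0.16 eV

k_BT = 8.617×10⁻⁵ × 1990 K = 0.1715 eV.
Eᵢ/kT = 0, 2.385, 3.528, 4.478, 4.921.
Z = Σ gᵢe^(−Eᵢ/kT) = 2·e^(−0) + 3·e^(−2.385) + 6·e^(−3.528) + 1·e^(−4.478) + 3·e^(−4.921) = 2.000 + 0.2763 + 0.1762 + 0.01136 + 0.02188 = 2.486.
F = −kT ln Z = −0.1715 × ln(2.486) = −0.1715 × 0.9107 = -0.16 eV.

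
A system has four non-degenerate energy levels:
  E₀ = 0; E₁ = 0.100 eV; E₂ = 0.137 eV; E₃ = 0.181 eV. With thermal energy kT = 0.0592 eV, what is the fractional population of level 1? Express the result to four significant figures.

0.1388

Eᵢ/kT = 0, 1.68919, 2.31419, 3.05743.
Z = Σ e^(−Eᵢ/kT) = e^(−0) + e^(−1.68919) + e^(−2.31419) + e^(−3.05743) = 1.00000 + 0.184669 + 0.0988462 + 0.0470084 = 1.33052.
P₁ = e^(−E₁/kT) / Z = 0.184669/1.33052 = 0.1388.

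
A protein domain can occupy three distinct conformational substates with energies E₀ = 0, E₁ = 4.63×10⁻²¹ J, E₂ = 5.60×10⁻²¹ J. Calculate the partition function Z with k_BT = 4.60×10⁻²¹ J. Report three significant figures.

Z = 1.66

Eᵢ/kT = 0, 1.0065, 1.2174.
Z = Σ e^(−Eᵢ/kT) = e^(−0) + e^(−1.0065) + e^(−1.2174) = 1.0000 + 0.36550 + 0.29600 = 1.6615.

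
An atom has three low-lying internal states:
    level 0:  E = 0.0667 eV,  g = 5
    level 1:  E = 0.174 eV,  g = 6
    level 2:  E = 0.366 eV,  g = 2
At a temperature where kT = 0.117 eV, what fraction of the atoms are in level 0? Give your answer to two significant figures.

Eᵢ/kT = 0.5701, 1.487, 3.128.
Z = Σ gᵢe^(−Eᵢ/kT) = 5·e^(−0.5701) + 6·e^(−1.487) + 2·e^(−3.128) = 2.827 + 1.356 + 0.08761 = 4.271.
P₀ = g₀ e^(−E₀/kT) / Z = 2.827/4.271 = 0.66.

0.66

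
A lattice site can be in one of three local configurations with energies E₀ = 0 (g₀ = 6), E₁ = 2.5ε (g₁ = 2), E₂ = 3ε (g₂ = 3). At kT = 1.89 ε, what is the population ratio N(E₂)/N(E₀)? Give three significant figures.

n₂/n₀ = (g₂/g₀) exp[−(E₂−E₀)/kT] = (3/6) × exp(−(3ε)/(1.89ε)) = (3/6) × exp(-1.5873) = 0.102.

0.102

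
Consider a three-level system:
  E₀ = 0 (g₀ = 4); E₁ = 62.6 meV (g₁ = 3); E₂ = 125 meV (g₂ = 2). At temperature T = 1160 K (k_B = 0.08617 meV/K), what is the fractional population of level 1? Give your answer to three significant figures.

k_BT = 0.08617 × 1160 K = 99.957 meV.
Eᵢ/kT = 0, 0.62627, 1.2505.
Z = Σ gᵢe^(−Eᵢ/kT) = 4·e^(−0) + 3·e^(−0.62627) + 2·e^(−1.2505) = 4.0000 + 1.6037 + 0.57272 = 6.1764.
P₁ = g₁ e^(−E₁/kT) / Z = 1.6037/6.1764 = 0.260.

0.260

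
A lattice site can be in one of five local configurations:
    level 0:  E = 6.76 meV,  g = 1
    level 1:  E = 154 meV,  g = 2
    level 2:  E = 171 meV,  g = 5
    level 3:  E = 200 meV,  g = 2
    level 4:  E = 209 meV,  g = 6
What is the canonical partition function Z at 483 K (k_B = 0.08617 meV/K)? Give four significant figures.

k_BT = 0.08617 × 483 K = 41.6201 meV.
Eᵢ/kT = 0.162422, 3.70014, 4.10859, 4.80537, 5.02161.
Z = Σ gᵢe^(−Eᵢ/kT) = 1·e^(−0.162422) + 2·e^(−3.70014) + 5·e^(−4.10859) + 2·e^(−4.80537) + 6·e^(−5.02161) = 0.850082 + 0.0494401 + 0.0821546 + 0.0163713 + 0.0395634 = 1.03761.

Z = 1.038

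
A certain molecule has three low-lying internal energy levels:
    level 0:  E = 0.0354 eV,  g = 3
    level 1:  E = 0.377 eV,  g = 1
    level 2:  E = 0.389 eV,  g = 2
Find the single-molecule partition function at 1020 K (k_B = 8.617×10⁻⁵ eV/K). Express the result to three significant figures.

Z = 2.04

k_BT = 8.617×10⁻⁵ × 1020 K = 0.087893 eV.
Eᵢ/kT = 0.40276, 4.2893, 4.4258.
Z = Σ gᵢe^(−Eᵢ/kT) = 3·e^(−0.40276) + 1·e^(−4.2893) + 2·e^(−4.4258) = 2.0054 + 0.013715 + 0.023929 = 2.0430.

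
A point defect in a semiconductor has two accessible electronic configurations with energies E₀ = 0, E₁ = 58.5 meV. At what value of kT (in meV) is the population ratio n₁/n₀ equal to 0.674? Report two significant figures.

n₁/n₀ = exp[−(E₁−E₀)/kT] = 0.674.
⇒ (E₁−E₀)/kT = ln(1/0.674) = ln(1.484) = 0.3947.
kT = 58.5 meV / 0.3947 = 150 meV.

150 meV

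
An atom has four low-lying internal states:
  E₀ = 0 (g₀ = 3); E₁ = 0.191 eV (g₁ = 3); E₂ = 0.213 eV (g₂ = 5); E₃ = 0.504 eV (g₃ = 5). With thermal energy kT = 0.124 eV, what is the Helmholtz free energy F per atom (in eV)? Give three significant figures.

Eᵢ/kT = 0, 1.5403, 1.7177, 4.0645.
Z = Σ gᵢe^(−Eᵢ/kT) = 3·e^(−0) + 3·e^(−1.5403) + 5·e^(−1.7177) + 5·e^(−4.0645) = 3.0000 + 0.64295 + 0.89739 + 0.085858 = 4.6262.
F = −kT ln Z = −0.124 × ln(4.6262) = −0.124 × 1.5317 = -0.190 eV.

-0.190 eV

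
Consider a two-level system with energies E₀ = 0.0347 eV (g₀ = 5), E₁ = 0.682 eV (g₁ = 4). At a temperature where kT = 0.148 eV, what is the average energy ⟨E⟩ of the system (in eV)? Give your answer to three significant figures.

Eᵢ/kT = 0.23446, 4.6081.
Z = Σ gᵢe^(−Eᵢ/kT) = 5·e^(−0.23446) + 4·e^(−4.6081) = 3.9550 + 0.039883 = 3.9949.
⟨E⟩ = Σ Eᵢ gᵢe^(−Eᵢ/kT) / Z = (0.0347·3.9550 + 0.682·0.039883) / 3.9949 = 0.0412 eV.

0.0412 eV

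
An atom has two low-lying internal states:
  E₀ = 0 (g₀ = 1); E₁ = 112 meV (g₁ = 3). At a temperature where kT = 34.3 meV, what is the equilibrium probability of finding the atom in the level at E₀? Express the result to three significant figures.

0.897

Eᵢ/kT = 0, 3.2653.
Z = Σ gᵢe^(−Eᵢ/kT) = 1·e^(−0) + 3·e^(−3.2653) = 1.0000 + 0.11456 = 1.1146.
P₀ = g₀ e^(−E₀/kT) / Z = 1.0000/1.1146 = 0.897.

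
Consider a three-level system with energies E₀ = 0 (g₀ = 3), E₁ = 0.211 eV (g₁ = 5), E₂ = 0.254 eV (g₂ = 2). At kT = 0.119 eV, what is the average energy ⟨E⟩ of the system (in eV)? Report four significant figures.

Eᵢ/kT = 0, 1.77311, 2.13445.
Z = Σ gᵢe^(−Eᵢ/kT) = 3·e^(−0) + 5·e^(−1.77311) + 2·e^(−2.13445) = 3.00000 + 0.849020 + 0.236619 = 4.08564.
⟨E⟩ = Σ Eᵢ gᵢe^(−Eᵢ/kT) / Z = (0·3.00000 + 0.211·0.849020 + 0.254·0.236619) / 4.08564 = 0.05856 eV.

0.05856 eV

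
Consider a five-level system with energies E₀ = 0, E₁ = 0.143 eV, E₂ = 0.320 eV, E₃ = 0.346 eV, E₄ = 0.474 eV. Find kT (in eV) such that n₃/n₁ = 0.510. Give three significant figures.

n₃/n₁ = exp[−(E₃−E₁)/kT] = 0.510.
⇒ (E₃−E₁)/kT = ln(1/0.510) = ln(1.9608) = 0.67335.
kT = 0.203 eV / 0.67335 = 0.301 eV.

0.301 eV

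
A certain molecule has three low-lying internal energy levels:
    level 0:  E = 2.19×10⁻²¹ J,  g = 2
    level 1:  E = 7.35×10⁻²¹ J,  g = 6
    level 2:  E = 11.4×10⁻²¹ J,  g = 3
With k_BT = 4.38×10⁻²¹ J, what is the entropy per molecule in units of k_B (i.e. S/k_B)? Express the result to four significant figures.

2.138

Eᵢ/kT = 0.500000, 1.67808, 2.60274.
Z = Σ gᵢe^(−Eᵢ/kT) = 2·e^(−0.500000) + 6·e^(−1.67808) + 3·e^(−2.60274) = 1.21306 + 1.12039 + 0.222211 = 2.55566.
⟨E⟩ = Σ EᵢPᵢ = 5.25292 ×10⁻²¹ J.
S/k_B = ln Z + ⟨E⟩/kT = ln(2.55566) + 5.25292/4.38 = 0.938311 + 1.19930 = 2.138.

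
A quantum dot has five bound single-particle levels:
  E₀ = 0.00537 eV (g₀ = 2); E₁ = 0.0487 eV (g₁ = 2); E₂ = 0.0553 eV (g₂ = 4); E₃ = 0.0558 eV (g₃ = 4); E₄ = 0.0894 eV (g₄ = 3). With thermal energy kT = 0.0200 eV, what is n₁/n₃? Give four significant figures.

n₁/n₃ = (g₁/g₃) exp[−(E₁−E₃)/kT] = (2/4) × exp(−(-0.0071 eV)/(0.0200 eV)) = (2/4) × exp(0.355000) = 0.7131.

0.7131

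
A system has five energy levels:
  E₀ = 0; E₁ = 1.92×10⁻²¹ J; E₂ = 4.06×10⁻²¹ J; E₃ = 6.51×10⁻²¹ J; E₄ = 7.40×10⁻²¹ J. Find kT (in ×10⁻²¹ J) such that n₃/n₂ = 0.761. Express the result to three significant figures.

8.97 ×10⁻²¹ J

n₃/n₂ = exp[−(E₃−E₂)/kT] = 0.761.
⇒ (E₃−E₂)/kT = ln(1/0.761) = ln(1.3141) = 0.27315.
kT = 2.45 ×10⁻²¹ J / 0.27315 = 8.97 ×10⁻²¹ J.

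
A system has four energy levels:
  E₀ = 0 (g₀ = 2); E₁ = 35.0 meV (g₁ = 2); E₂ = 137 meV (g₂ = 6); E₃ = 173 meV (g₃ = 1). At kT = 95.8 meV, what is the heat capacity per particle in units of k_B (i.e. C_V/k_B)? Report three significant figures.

Eᵢ/kT = 0, 0.36534, 1.4301, 1.8058.
Z = Σ gᵢe^(−Eᵢ/kT) = 2·e^(−0) + 2·e^(−0.36534) + 6·e^(−1.4301) + 1·e^(−1.8058) = 2.0000 + 1.3879 + 1.4357 + 0.16434 = 4.9879.
⟨E⟩ = 54.872 meV, ⟨E²⟩ = 6729.4 meV².
C_V/k_B = (⟨E²⟩ − ⟨E⟩²)/(kT)² = (6729.4 − 3010.9)/9177.6 = 0.405.

0.405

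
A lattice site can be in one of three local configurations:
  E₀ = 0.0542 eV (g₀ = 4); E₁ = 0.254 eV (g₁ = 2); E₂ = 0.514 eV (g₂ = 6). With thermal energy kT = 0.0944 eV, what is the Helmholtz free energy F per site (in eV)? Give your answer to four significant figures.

-0.08321 eV

Eᵢ/kT = 0.574153, 2.69068, 5.44492.
Z = Σ gᵢe^(−Eᵢ/kT) = 4·e^(−0.574153) + 2·e^(−2.69068) + 6·e^(−5.44492) = 2.25273 + 0.135670 + 0.0259091 = 2.41431.
F = −kT ln Z = −0.0944 × ln(2.41431) = −0.0944 × 0.881414 = -0.08321 eV.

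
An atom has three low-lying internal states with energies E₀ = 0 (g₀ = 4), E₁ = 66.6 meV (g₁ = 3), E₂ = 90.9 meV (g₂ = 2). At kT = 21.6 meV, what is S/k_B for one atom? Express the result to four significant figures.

Eᵢ/kT = 0, 3.08333, 4.20833.
Z = Σ gᵢe^(−Eᵢ/kT) = 4·e^(−0) + 3·e^(−3.08333) + 2·e^(−4.20833) = 4.00000 + 0.137419 + 0.0297424 = 4.16716.
⟨E⟩ = Σ EᵢPᵢ = 2.84503 meV.
S/k_B = ln Z + ⟨E⟩/kT = ln(4.16716) + 2.84503/21.6 = 1.42723 + 0.131714 = 1.559.

1.559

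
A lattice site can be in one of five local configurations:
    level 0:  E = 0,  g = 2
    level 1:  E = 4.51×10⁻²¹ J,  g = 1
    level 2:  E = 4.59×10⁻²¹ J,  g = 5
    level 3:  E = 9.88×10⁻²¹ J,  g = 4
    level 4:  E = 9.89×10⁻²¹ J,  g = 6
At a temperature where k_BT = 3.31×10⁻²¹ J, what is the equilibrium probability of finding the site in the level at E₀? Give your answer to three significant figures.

Eᵢ/kT = 0, 1.3625, 1.3867, 2.9849, 2.9879.
Z = Σ gᵢe^(−Eᵢ/kT) = 2·e^(−0) + 1·e^(−1.3625) + 5·e^(−1.3867) + 4·e^(−2.9849) + 6·e^(−2.9879) = 2.0000 + 0.25602 + 1.2495 + 0.20218 + 0.30236 = 4.0101.
P₀ = g₀ e^(−E₀/kT) / Z = 2.0000/4.0101 = 0.499.

0.499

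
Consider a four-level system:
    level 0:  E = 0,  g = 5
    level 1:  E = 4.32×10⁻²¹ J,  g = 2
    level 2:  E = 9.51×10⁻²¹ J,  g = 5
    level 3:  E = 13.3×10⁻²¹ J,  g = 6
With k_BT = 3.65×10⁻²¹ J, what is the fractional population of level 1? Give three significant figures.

Eᵢ/kT = 0, 1.1836, 2.6055, 3.6438.
Z = Σ gᵢe^(−Eᵢ/kT) = 5·e^(−0) + 2·e^(−1.1836) + 5·e^(−2.6055) + 6·e^(−3.6438) = 5.0000 + 0.61235 + 0.36933 + 0.15692 = 6.1386.
P₁ = g₁ e^(−E₁/kT) / Z = 0.61235/6.1386 = 0.0998.

0.0998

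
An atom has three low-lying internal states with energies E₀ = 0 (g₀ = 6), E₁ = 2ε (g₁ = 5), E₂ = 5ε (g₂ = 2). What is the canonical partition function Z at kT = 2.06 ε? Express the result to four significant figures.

Eᵢ/kT = 0, 0.970874, 2.42718.
Z = Σ gᵢe^(−Eᵢ/kT) = 6·e^(−0) + 5·e^(−0.970874) + 2·e^(−2.42718) = 6.00000 + 1.89376 + 0.176571 = 8.07033.

Z = 8.070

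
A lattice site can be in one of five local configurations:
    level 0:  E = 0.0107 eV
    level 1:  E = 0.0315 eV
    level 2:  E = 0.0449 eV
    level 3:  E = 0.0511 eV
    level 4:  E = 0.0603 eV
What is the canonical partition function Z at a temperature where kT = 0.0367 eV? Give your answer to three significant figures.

Z = 1.91

Eᵢ/kT = 0.29155, 0.85831, 1.2234, 1.3924, 1.6431.
Z = Σ e^(−Eᵢ/kT) = e^(−0.29155) + e^(−0.85831) + e^(−1.2234) + e^(−1.3924) + e^(−1.6431) = 0.74710 + 0.42388 + 0.29423 + 0.24848 + 0.19338 = 1.9071.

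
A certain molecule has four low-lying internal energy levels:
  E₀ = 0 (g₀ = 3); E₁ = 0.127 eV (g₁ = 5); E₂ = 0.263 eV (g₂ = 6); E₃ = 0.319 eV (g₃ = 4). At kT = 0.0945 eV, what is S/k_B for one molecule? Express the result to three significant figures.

Eᵢ/kT = 0, 1.3439, 2.7831, 3.3757.
Z = Σ gᵢe^(−Eᵢ/kT) = 3·e^(−0) + 5·e^(−1.3439) + 6·e^(−2.7831) + 4·e^(−3.3757) = 3.0000 + 1.3041 + 0.37108 + 0.13678 = 4.8120.
⟨E⟩ = Σ EᵢPᵢ = 0.063767 eV.
S/k_B = ln Z + ⟨E⟩/kT = ln(4.8120) + 0.063767/0.0945 = 1.5711 + 0.67478 = 2.25.

2.25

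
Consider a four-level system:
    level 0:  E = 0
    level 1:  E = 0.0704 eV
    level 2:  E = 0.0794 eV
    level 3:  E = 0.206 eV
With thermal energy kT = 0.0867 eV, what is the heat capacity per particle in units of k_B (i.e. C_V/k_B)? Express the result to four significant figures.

Eᵢ/kT = 0, 0.811995, 0.915802, 2.37601.
Z = Σ e^(−Eᵢ/kT) = e^(−0) + e^(−0.811995) + e^(−0.915802) + e^(−2.37601) = 1.00000 + 0.443971 + 0.400196 + 0.0929206 = 1.93709.
⟨E⟩ = 0.0424207 eV, ⟨E²⟩ = 0.00447400 eV².
C_V/k_B = (⟨E²⟩ − ⟨E⟩²)/(kT)² = (0.00447400 − 0.00179952)/0.00751689 = 0.3558.

0.3558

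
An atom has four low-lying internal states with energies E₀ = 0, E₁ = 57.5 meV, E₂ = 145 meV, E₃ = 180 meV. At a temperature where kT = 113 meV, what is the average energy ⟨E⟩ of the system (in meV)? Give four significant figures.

Eᵢ/kT = 0, 0.508850, 1.28319, 1.59292.
Z = Σ e^(−Eᵢ/kT) = e^(−0) + e^(−0.508850) + e^(−1.28319) + e^(−1.59292) = 1.00000 + 0.601187 + 0.277152 + 0.203331 = 2.08167.
⟨E⟩ = Σ Eᵢ e^(−Eᵢ/kT) / Z = (0·1.00000 + 57.5·0.601187 + 145·0.277152 + 180·0.203331) / 2.08167 = 53.49 meV.

53.49 meV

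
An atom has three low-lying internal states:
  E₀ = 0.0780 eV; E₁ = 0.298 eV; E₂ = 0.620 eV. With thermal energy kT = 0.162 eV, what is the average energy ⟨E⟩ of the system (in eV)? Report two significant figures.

Eᵢ/kT = 0.4815, 1.840, 3.827.
Z = Σ e^(−Eᵢ/kT) = e^(−0.4815) + e^(−1.840) + e^(−3.827) = 0.6179 + 0.1588 + 0.02177 = 0.7985.
⟨E⟩ = Σ Eᵢ e^(−Eᵢ/kT) / Z = (0.0780·0.6179 + 0.298·0.1588 + 0.620·0.02177) / 0.7985 = 0.14 eV.

0.14 eV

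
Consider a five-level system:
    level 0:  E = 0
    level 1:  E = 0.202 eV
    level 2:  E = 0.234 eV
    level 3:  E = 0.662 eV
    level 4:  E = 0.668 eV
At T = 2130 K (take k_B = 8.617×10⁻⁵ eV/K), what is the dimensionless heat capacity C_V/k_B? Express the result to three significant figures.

0.633

k_BT = 8.617×10⁻⁵ × 2130 K = 0.18354 eV.
Eᵢ/kT = 0, 1.1006, 1.2749, 3.6068, 3.6395.
Z = Σ e^(−Eᵢ/kT) = e^(−0) + e^(−1.1006) + e^(−1.2749) + e^(−3.6068) + e^(−3.6395) = 1.0000 + 0.33267 + 0.27946 + 0.027139 + 0.026265 = 1.6655.
⟨E⟩ = 0.10093 eV, ⟨E²⟩ = 0.031516 eV².
C_V/k_B = (⟨E²⟩ − ⟨E⟩²)/(kT)² = (0.031516 − 0.010187)/0.033687 = 0.633.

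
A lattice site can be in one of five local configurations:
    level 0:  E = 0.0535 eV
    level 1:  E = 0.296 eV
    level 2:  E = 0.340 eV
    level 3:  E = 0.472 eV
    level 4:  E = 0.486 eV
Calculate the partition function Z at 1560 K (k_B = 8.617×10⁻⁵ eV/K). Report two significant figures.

Z = 0.92

k_BT = 8.617×10⁻⁵ × 1560 K = 0.1344 eV.
Eᵢ/kT = 0.3981, 2.202, 2.530, 3.512, 3.616.
Z = Σ e^(−Eᵢ/kT) = e^(−0.3981) + e^(−2.202) + e^(−2.530) + e^(−3.512) + e^(−3.616) = 0.6716 + 0.1106 + 0.07966 + 0.02984 + 0.02689 = 0.9186.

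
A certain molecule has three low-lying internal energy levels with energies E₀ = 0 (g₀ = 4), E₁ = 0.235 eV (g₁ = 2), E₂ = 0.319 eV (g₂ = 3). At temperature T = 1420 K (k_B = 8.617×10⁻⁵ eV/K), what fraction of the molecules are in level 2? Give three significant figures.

k_BT = 8.617×10⁻⁵ × 1420 K = 0.12236 eV.
Eᵢ/kT = 0, 1.9206, 2.6071.
Z = Σ gᵢe^(−Eᵢ/kT) = 4·e^(−0) + 2·e^(−1.9206) + 3·e^(−2.6071) = 4.0000 + 0.29304 + 0.22124 = 4.5143.
P₂ = g₂ e^(−E₂/kT) / Z = 0.22124/4.5143 = 0.0490.

0.0490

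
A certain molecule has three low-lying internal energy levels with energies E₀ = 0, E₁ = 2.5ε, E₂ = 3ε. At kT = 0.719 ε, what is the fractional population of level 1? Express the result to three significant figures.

0.0295

Eᵢ/kT = 0, 3.4771, 4.1725.
Z = Σ e^(−Eᵢ/kT) = e^(−0) + e^(−3.4771) + e^(−4.1725) = 1.0000 + 0.030897 + 0.015414 = 1.0463.
P₁ = e^(−E₁/kT) / Z = 0.030897/1.0463 = 0.0295.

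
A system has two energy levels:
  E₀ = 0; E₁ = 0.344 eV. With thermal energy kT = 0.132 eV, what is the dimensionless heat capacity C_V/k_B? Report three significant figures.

Eᵢ/kT = 0, 2.6061.
Z = Σ e^(−Eᵢ/kT) = e^(−0) + e^(−2.6061) = 1.0000 + 0.073822 = 1.0738.
⟨E⟩ = 0.023649 eV, ⟨E²⟩ = 0.0081354 eV².
C_V/k_B = (⟨E²⟩ − ⟨E⟩²)/(kT)² = (0.0081354 − 0.00055928)/0.017424 = 0.435.

0.435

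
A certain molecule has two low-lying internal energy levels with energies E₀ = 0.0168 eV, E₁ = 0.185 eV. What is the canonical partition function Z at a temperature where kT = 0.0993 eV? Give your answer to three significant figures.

Z = 1.00

Eᵢ/kT = 0.16918, 1.8630.
Z = Σ e^(−Eᵢ/kT) = e^(−0.16918) + e^(−1.8630) = 0.84436 + 0.15521 = 0.99957.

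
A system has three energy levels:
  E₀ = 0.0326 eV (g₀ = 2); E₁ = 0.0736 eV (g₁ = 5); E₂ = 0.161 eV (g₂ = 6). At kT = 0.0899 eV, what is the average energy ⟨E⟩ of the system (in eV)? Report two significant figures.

0.080 eV

Eᵢ/kT = 0.3626, 0.8187, 1.791.
Z = Σ gᵢe^(−Eᵢ/kT) = 2·e^(−0.3626) + 5·e^(−0.8187) + 6·e^(−1.791) = 1.392 + 2.205 + 1.001 = 4.598.
⟨E⟩ = Σ Eᵢ gᵢe^(−Eᵢ/kT) / Z = (0.0326·1.392 + 0.0736·2.205 + 0.161·1.001) / 4.598 = 0.080 eV.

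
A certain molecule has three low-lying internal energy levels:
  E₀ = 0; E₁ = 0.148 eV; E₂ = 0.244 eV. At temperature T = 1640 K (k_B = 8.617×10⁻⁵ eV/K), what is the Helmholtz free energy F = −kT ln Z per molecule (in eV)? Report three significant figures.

k_BT = 8.617×10⁻⁵ × 1640 K = 0.14132 eV.
Eᵢ/kT = 0, 1.0473, 1.7266.
Z = Σ e^(−Eᵢ/kT) = e^(−0) + e^(−1.0473) + e^(−1.7266) = 1.0000 + 0.35088 + 0.17789 = 1.5288.
F = −kT ln Z = −0.14132 × ln(1.5288) = −0.14132 × 0.42448 = -0.0600 eV.

-0.0600 eV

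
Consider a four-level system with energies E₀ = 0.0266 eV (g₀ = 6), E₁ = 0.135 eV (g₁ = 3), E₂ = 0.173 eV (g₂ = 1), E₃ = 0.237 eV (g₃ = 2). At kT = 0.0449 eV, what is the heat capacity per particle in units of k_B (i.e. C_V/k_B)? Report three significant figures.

0.357

Eᵢ/kT = 0.59243, 3.0067, 3.8530, 5.2784.
Z = Σ gᵢe^(−Eᵢ/kT) = 6·e^(−0.59243) + 3·e^(−3.0067) + 1·e^(−3.8530) + 2·e^(−5.2784) = 3.3179 + 0.14836 + 0.021216 + 0.010201 = 3.4977.
⟨E⟩ = 0.032699 eV, ⟨E²⟩ = 0.0017896 eV².
C_V/k_B = (⟨E²⟩ − ⟨E⟩²)/(kT)² = (0.0017896 − 0.0010692)/0.0020160 = 0.357.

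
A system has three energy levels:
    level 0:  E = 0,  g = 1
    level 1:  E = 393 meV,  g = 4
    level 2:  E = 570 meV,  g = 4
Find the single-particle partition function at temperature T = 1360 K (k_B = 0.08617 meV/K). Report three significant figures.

Z = 1.17

k_BT = 0.08617 × 1360 K = 117.19 meV.
Eᵢ/kT = 0, 3.3535, 4.8639.
Z = Σ gᵢe^(−Eᵢ/kT) = 1·e^(−0) + 4·e^(−3.3535) + 4·e^(−4.8639) = 1.0000 + 0.13985 + 0.030881 = 1.1707.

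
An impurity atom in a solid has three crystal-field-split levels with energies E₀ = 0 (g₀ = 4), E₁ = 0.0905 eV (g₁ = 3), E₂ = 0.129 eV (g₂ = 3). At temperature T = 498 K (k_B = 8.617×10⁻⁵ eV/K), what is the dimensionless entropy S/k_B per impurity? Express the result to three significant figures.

k_BT = 8.617×10⁻⁵ × 498 K = 0.042913 eV.
Eᵢ/kT = 0, 2.1089, 3.0061.
Z = Σ gᵢe^(−Eᵢ/kT) = 4·e^(−0) + 3·e^(−2.1089) + 3·e^(−3.0061) = 4.0000 + 0.36411 + 0.14845 = 4.5126.
⟨E⟩ = Σ EᵢPᵢ = 0.011546 eV.
S/k_B = ln Z + ⟨E⟩/kT = ln(4.5126) + 0.011546/0.042913 = 1.5069 + 0.26906 = 1.78.

1.78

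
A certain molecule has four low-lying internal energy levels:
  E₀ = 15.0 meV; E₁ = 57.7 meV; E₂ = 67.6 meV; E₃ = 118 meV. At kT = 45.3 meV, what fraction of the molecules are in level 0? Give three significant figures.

0.554

Eᵢ/kT = 0.33113, 1.2737, 1.4923, 2.6049.
Z = Σ e^(−Eᵢ/kT) = e^(−0.33113) + e^(−1.2737) + e^(−1.4923) + e^(−2.6049) = 0.71811 + 0.27979 + 0.22485 + 0.073911 = 1.2967.
P₀ = e^(−E₀/kT) / Z = 0.71811/1.2967 = 0.554.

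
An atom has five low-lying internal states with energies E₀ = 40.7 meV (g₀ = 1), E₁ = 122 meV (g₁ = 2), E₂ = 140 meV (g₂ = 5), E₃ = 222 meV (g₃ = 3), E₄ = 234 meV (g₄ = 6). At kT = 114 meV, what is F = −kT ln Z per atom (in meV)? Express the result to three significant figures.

-159 meV

Eᵢ/kT = 0.35702, 1.0702, 1.2281, 1.9474, 2.0526.
Z = Σ gᵢe^(−Eᵢ/kT) = 1·e^(−0.35702) + 2·e^(−1.0702) + 5·e^(−1.2281) + 3·e^(−1.9474) + 6·e^(−2.0526) = 0.69976 + 0.68588 + 1.4642 + 0.42793 + 0.77040 = 4.0482.
F = −kT ln Z = −114 × ln(4.0482) = −114 × 1.3983 = -159 meV.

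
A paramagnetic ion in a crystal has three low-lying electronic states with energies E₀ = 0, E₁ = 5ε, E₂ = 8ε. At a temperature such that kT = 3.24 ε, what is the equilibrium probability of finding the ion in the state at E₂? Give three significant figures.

0.0652

Eᵢ/kT = 0, 1.5432, 2.4691.
Z = Σ e^(−Eᵢ/kT) = e^(−0) + e^(−1.5432) + e^(−2.4691) = 1.0000 + 0.21370 + 0.084661 = 1.2984.
P₂ = e^(−E₂/kT) / Z = 0.084661/1.2984 = 0.0652.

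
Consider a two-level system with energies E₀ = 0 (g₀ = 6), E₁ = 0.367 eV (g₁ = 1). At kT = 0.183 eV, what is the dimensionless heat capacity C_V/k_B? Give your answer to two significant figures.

0.086

Eᵢ/kT = 0, 2.005.
Z = Σ gᵢe^(−Eᵢ/kT) = 6·e^(−0) + 1·e^(−2.005) = 6.000 + 0.1347 = 6.135.
⟨E⟩ = 0.008058 eV, ⟨E²⟩ = 0.002957 eV².
C_V/k_B = (⟨E²⟩ − ⟨E⟩²)/(kT)² = (0.002957 − 0.00006493)/0.03349 = 0.086.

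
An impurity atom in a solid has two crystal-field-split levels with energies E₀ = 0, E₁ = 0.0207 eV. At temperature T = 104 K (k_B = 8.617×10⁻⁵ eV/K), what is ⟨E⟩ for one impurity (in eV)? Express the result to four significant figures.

0.001869 eV

k_BT = 8.617×10⁻⁵ × 104 K = 0.00896168 eV.
Eᵢ/kT = 0, 2.30983.
Z = Σ e^(−Eᵢ/kT) = e^(−0) + e^(−2.30983) = 1.00000 + 0.0992781 = 1.09928.
⟨E⟩ = Σ Eᵢ e^(−Eᵢ/kT) / Z = (0·1.00000 + 0.0207·0.0992781) / 1.09928 = 0.001869 eV.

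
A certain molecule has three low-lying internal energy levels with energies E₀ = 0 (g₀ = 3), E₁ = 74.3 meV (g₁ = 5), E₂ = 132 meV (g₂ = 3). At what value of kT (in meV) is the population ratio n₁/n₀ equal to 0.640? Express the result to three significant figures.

77.6 meV

n₁/n₀ = (g₁/g₀) exp[−(E₁−E₀)/kT] = 0.640.
⇒ (E₁−E₀)/kT = ln((5/3)/0.640) = ln(2.6042) = 0.95713.
kT = 74.3 meV / 0.95713 = 77.6 meV.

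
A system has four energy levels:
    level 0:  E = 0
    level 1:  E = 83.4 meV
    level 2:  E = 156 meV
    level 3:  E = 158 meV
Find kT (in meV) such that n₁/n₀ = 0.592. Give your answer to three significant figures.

159 meV

n₁/n₀ = exp[−(E₁−E₀)/kT] = 0.592.
⇒ (E₁−E₀)/kT = ln(1/0.592) = ln(1.6892) = 0.52426.
kT = 83.4 meV / 0.52426 = 159 meV.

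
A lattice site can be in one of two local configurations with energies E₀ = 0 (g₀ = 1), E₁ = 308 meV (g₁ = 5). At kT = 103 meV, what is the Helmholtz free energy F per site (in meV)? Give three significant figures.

-23.1 meV

Eᵢ/kT = 0, 2.9903.
Z = Σ gᵢe^(−Eᵢ/kT) = 1·e^(−0) + 5·e^(−2.9903) = 1.0000 + 0.25136 = 1.2514.
F = −kT ln Z = −103 × ln(1.2514) = −103 × 0.22426 = -23.1 meV.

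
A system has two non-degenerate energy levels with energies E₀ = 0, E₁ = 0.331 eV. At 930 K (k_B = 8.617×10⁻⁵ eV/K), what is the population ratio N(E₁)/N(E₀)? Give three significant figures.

k_BT = 8.617×10⁻⁵ × 930 K = 0.080138 eV.
n₁/n₀ = exp[−(E₁−E₀)/kT] = exp(−(0.331 eV)/(0.080138 eV)) = exp(-4.1304) = 0.0161.

0.0161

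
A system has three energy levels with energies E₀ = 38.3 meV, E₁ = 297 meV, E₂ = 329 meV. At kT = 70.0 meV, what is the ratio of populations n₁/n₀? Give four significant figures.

0.02483

n₁/n₀ = exp[−(E₁−E₀)/kT] = exp(−(258.7 meV)/(70.0 meV)) = exp(-3.69571) = 0.02483.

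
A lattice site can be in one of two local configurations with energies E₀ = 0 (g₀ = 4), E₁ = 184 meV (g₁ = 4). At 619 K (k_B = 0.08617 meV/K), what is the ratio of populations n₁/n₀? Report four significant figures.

0.03176

k_BT = 0.08617 × 619 K = 53.3392 meV.
n₁/n₀ = (g₁/g₀) exp[−(E₁−E₀)/kT] = (4/4) × exp(−(184 meV)/(53.3392 meV)) = (4/4) × exp(-3.44962) = 0.03176.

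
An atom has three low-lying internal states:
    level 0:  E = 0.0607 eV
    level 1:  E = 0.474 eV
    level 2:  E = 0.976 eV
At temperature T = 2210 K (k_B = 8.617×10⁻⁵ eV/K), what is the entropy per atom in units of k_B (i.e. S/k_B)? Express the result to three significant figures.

k_BT = 8.617×10⁻⁵ × 2210 K = 0.19044 eV.
Eᵢ/kT = 0.31874, 2.4890, 5.1250.
Z = Σ e^(−Eᵢ/kT) = e^(−0.31874) + e^(−2.4890) + e^(−5.1250) = 0.72706 + 0.082993 + 0.0059462 = 0.81600.
⟨E⟩ = Σ EᵢPᵢ = 0.10941 eV.
S/k_B = ln Z + ⟨E⟩/kT = ln(0.81600) + 0.10941/0.19044 = -0.20334 + 0.57451 = 0.371.

0.371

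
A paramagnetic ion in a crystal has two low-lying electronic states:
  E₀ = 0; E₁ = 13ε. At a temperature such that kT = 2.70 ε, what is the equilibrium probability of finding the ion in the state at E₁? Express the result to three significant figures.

0.00804

Eᵢ/kT = 0, 4.8148.
Z = Σ e^(−Eᵢ/kT) = e^(−0) + e^(−4.8148) = 1.0000 + 0.0081088 = 1.0081.
P₁ = e^(−E₁/kT) / Z = 0.0081088/1.0081 = 0.00804.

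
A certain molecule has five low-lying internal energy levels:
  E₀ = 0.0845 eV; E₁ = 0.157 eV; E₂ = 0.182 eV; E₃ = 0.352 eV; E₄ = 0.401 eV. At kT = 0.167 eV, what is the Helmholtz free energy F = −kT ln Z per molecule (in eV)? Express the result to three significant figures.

-0.0723 eV

Eᵢ/kT = 0.50599, 0.94012, 1.0898, 2.1078, 2.4012.
Z = Σ e^(−Eᵢ/kT) = e^(−0.50599) + e^(−0.94012) + e^(−1.0898) + e^(−2.1078) + e^(−2.4012) = 0.60291 + 0.39058 + 0.33628 + 0.12150 + 0.090609 = 1.5419.
F = −kT ln Z = −0.167 × ln(1.5419) = −0.167 × 0.43302 = -0.0723 eV.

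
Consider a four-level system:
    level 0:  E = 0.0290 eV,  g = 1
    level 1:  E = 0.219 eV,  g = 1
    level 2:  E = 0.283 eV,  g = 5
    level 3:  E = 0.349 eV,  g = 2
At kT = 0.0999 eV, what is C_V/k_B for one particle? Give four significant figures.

Eᵢ/kT = 0.290290, 2.19219, 2.83283, 3.49349.
Z = Σ gᵢe^(−Eᵢ/kT) = 1·e^(−0.290290) + 1·e^(−2.19219) + 5·e^(−2.83283) + 2·e^(−3.49349) = 0.748047 + 0.111672 + 0.294230 + 0.0607892 = 1.21474.
⟨E⟩ = 0.124004 eV, ⟨E²⟩ = 0.0304211 eV².
C_V/k_B = (⟨E²⟩ − ⟨E⟩²)/(kT)² = (0.0304211 − 0.0153770)/0.00998001 = 1.507.

1.507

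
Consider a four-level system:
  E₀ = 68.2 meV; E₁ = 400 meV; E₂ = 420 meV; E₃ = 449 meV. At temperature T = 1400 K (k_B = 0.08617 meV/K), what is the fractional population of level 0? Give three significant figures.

0.862

k_BT = 0.08617 × 1400 K = 120.64 meV.
Eᵢ/kT = 0.56532, 3.3156, 3.4814, 3.7218.
Z = Σ e^(−Eᵢ/kT) = e^(−0.56532) + e^(−3.3156) + e^(−3.4814) + e^(−3.7218) = 0.56818 + 0.036312 + 0.030764 + 0.024190 = 0.65945.
P₀ = e^(−E₀/kT) / Z = 0.56818/0.65945 = 0.862.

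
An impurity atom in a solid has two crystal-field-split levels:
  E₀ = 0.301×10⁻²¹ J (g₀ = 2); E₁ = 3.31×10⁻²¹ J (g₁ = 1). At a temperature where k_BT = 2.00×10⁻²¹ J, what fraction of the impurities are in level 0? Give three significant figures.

0.900

Eᵢ/kT = 0.15050, 1.6550.
Z = Σ gᵢe^(−Eᵢ/kT) = 2·e^(−0.15050) + 1·e^(−1.6550) = 1.7206 + 0.19109 = 1.9117.
P₀ = g₀ e^(−E₀/kT) / Z = 1.7206/1.9117 = 0.900.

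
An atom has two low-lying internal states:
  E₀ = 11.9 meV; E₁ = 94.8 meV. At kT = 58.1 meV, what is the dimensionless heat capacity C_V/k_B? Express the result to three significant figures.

0.318

Eᵢ/kT = 0.20482, 1.6317.
Z = Σ e^(−Eᵢ/kT) = e^(−0.20482) + e^(−1.6317) = 0.81479 + 0.19560 = 1.0104.
⟨E⟩ = 27.948 meV, ⟨E²⟩ = 1854.0 meV².
C_V/k_B = (⟨E²⟩ − ⟨E⟩²)/(kT)² = (1854.0 − 781.09)/3375.6 = 0.318.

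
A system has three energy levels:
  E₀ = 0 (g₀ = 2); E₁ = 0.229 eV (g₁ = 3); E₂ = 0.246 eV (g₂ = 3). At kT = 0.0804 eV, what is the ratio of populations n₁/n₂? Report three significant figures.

n₁/n₂ = (g₁/g₂) exp[−(E₁−E₂)/kT] = (3/3) × exp(−(-0.017 eV)/(0.0804 eV)) = (3/3) × exp(0.21144) = 1.24.

1.24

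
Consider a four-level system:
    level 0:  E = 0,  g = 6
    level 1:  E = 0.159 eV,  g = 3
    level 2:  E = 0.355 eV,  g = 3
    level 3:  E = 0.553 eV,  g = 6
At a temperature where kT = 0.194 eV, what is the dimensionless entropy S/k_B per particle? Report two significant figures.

2.5

Eᵢ/kT = 0, 0.8196, 1.830, 2.851.
Z = Σ gᵢe^(−Eᵢ/kT) = 6·e^(−0) + 3·e^(−0.8196) + 3·e^(−1.830) + 6·e^(−2.851) = 6.000 + 1.322 + 0.4812 + 0.3467 = 8.150.
⟨E⟩ = Σ EᵢPᵢ = 0.07028 eV.
S/k_B = ln Z + ⟨E⟩/kT = ln(8.150) + 0.07028/0.194 = 2.098 + 0.3623 = 2.5.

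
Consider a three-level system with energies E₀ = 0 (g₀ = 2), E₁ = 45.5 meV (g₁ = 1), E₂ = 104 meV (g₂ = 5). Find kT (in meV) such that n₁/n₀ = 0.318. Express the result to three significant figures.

n₁/n₀ = (g₁/g₀) exp[−(E₁−E₀)/kT] = 0.318.
⇒ (E₁−E₀)/kT = ln((1/2)/0.318) = ln(1.5723) = 0.45254.
kT = 45.5 meV / 0.45254 = 101 meV.

101 meV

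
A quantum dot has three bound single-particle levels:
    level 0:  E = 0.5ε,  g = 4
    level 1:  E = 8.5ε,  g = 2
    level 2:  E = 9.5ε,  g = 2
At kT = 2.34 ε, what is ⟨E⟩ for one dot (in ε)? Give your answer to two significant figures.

0.72 ε

Eᵢ/kT = 0.2137, 3.632, 4.060.
Z = Σ gᵢe^(−Eᵢ/kT) = 4·e^(−0.2137) + 2·e^(−3.632) + 2·e^(−4.060) = 3.230 + 0.05293 + 0.03450 = 3.317.
⟨E⟩ = Σ Eᵢ gᵢe^(−Eᵢ/kT) / Z = (0.5·3.230 + 8.5·0.05293 + 9.5·0.03450) / 3.317 = 0.72 ε.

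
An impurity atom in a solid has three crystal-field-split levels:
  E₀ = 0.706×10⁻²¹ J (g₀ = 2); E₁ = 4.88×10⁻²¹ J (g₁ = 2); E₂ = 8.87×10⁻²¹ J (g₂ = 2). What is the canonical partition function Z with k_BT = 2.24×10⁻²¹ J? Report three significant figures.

Z = 1.72

Eᵢ/kT = 0.31518, 2.1786, 3.9598.
Z = Σ gᵢe^(−Eᵢ/kT) = 2·e^(−0.31518) + 2·e^(−2.1786) + 2·e^(−3.9598) = 1.4593 + 0.22640 + 0.038134 = 1.7238.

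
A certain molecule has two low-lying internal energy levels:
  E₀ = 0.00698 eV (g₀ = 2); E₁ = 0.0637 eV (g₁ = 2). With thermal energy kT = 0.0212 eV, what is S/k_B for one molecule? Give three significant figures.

0.932

Eᵢ/kT = 0.32925, 3.0047.
Z = Σ gᵢe^(−Eᵢ/kT) = 2·e^(−0.32925) + 2·e^(−3.0047) = 1.4389 + 0.099107 = 1.5380.
⟨E⟩ = Σ EᵢPᵢ = 0.010635 eV.
S/k_B = ln Z + ⟨E⟩/kT = ln(1.5380) + 0.010635/0.0212 = 0.43048 + 0.50165 = 0.932.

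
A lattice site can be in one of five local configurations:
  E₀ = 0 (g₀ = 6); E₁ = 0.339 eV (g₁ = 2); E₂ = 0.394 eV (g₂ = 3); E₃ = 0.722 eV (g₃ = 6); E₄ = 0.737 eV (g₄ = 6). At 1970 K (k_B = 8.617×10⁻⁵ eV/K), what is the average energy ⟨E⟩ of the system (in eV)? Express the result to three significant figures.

0.0486 eV

k_BT = 8.617×10⁻⁵ × 1970 K = 0.16975 eV.
Eᵢ/kT = 0, 1.9971, 2.3211, 4.2533, 4.3417.
Z = Σ gᵢe^(−Eᵢ/kT) = 6·e^(−0) + 2·e^(−1.9971) + 3·e^(−2.3211) + 6·e^(−4.2533) + 6·e^(−4.3417) = 6.0000 + 0.27146 + 0.29450 + 0.085303 + 0.078086 = 6.7293.
⟨E⟩ = Σ Eᵢ gᵢe^(−Eᵢ/kT) / Z = (0·6.0000 + 0.339·0.27146 + 0.394·0.29450 + 0.722·0.085303 + 0.737·0.078086) / 6.7293 = 0.0486 eV.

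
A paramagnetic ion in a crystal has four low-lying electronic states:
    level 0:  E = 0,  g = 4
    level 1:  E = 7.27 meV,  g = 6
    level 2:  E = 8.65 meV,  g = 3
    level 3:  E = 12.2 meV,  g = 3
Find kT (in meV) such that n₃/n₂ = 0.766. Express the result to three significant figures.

n₃/n₂ = (g₃/g₂) exp[−(E₃−E₂)/kT] = 0.766.
⇒ (E₃−E₂)/kT = ln((3/3)/0.766) = ln(1.3055) = 0.26659.
kT = 3.55 meV / 0.26659 = 13.3 meV.

13.3 meV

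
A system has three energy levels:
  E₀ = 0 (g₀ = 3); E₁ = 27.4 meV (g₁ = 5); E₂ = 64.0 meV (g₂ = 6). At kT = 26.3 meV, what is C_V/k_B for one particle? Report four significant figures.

0.6036

Eᵢ/kT = 0, 1.04183, 2.43346.
Z = Σ gᵢe^(−Eᵢ/kT) = 3·e^(−0) + 5·e^(−1.04183) + 6·e^(−2.43346) = 3.00000 + 1.76404 + 0.526397 = 5.29044.
⟨E⟩ = 15.5042 meV, ⟨E²⟩ = 657.883 meV².
C_V/k_B = (⟨E²⟩ − ⟨E⟩²)/(kT)² = (657.883 − 240.380)/691.690 = 0.6036.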